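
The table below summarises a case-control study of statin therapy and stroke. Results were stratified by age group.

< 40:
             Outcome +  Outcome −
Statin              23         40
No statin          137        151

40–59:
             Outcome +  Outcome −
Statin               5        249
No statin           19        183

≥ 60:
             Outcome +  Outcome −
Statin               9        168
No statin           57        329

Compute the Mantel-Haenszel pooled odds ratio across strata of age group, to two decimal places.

OR_MH = Σ(aᵢdᵢ/nᵢ) / Σ(bᵢcᵢ/nᵢ), where nᵢ is the stratum total.
Stratum 1 (< 40): n = 351; a·d/n = 23·151/351 = 9.8946; b·c/n = 40·137/351 = 15.6125
Stratum 2 (40–59): n = 456; a·d/n = 5·183/456 = 2.0066; b·c/n = 249·19/456 = 10.3750
Stratum 3 (≥ 60): n = 563; a·d/n = 9·329/563 = 5.2593; b·c/n = 168·57/563 = 17.0089
OR_MH = (9.8946 + 2.0066 + 5.2593) / (15.6125 + 10.3750 + 17.0089) = 17.1605 / 42.9964 = 0.39911

0.40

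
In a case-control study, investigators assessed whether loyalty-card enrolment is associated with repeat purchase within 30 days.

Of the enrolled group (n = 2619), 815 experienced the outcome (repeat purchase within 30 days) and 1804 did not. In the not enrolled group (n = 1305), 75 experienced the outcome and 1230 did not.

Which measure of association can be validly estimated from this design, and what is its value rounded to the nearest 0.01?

From the description: a = 815, b = 1804, c = 75, d = 1230.
This is a case-control study: participants were sampled on outcome status, so risks in the source population cannot be estimated directly — relative risk is not valid here. The odds ratio is the appropriate measure.
OR = (a·d)/(b·c) = (815 × 1230) / (1804 × 75) = 1002450 / 135300 = 7.40909

7.41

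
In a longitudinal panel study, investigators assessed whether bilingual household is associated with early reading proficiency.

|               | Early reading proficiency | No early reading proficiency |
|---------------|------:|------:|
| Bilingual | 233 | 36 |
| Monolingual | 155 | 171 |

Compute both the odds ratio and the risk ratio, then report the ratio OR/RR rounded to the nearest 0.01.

Cells: a = 233, b = 36, c = 155, d = 171.
OR = (233·171)/(36·155) = 39843/5580 = 7.14032
Risk in exposed = 233/269 = 0.86617; risk in unexposed = 155/326 = 0.47546; RR = 1.82175
OR/RR = 7.14032 / 1.82175 = 3.91948
The outcome is not rare, so the OR lies further from 1 than the RR.

3.92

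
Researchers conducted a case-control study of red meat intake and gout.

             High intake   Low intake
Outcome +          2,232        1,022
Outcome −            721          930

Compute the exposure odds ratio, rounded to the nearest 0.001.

2.817

Reading the table with exposure as columns: a = 2232 (High intake, case), b = 721 (High intake, non-case), c = 1022 (Low intake, case), d = 930.
OR = (a·d)/(b·c) = (2232 × 930) / (721 × 1022) = 2075760 / 736862 = 2.81703
The odds of gout are about 2.82 times as high in the high intake group.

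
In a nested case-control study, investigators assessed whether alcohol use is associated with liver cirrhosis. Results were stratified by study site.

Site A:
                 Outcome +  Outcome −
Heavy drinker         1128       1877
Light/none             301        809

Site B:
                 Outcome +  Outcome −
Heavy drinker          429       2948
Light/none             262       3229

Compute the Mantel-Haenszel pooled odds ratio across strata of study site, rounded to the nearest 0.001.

OR_MH = Σ(aᵢdᵢ/nᵢ) / Σ(bᵢcᵢ/nᵢ), where nᵢ is the stratum total.
Stratum 1 (Site A): n = 4115; a·d/n = 1128·809/4115 = 221.7623; b·c/n = 1877·301/4115 = 137.2970
Stratum 2 (Site B): n = 6868; a·d/n = 429·3229/6868 = 201.6950; b·c/n = 2948·262/6868 = 112.4601
OR_MH = (221.7623 + 201.6950) / (137.2970 + 112.4601) = 423.4573 / 249.7571 = 1.69548

1.695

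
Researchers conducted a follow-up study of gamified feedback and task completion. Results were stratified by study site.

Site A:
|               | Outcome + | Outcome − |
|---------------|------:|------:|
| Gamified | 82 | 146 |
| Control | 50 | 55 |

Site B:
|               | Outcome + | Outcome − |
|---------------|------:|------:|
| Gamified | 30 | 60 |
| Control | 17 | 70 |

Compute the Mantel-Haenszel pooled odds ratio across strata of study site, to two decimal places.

0.92

OR_MH = Σ(aᵢdᵢ/nᵢ) / Σ(bᵢcᵢ/nᵢ), where nᵢ is the stratum total.
Stratum 1 (Site A): n = 333; a·d/n = 82·55/333 = 13.5435; b·c/n = 146·50/333 = 21.9219
Stratum 2 (Site B): n = 177; a·d/n = 30·70/177 = 11.8644; b·c/n = 60·17/177 = 5.7627
OR_MH = (13.5435 + 11.8644) / (21.9219 + 5.7627) = 25.4080 / 27.6846 = 0.91776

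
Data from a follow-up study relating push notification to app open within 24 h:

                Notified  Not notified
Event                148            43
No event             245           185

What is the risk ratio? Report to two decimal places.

Reading the table with exposure as columns: a = 148 (Notified, case), b = 245 (Notified, non-case), c = 43 (Not notified, case), d = 185.
Risk in exposed = 148/393 = 0.37659; risk in unexposed = 43/228 = 0.18860.
RR = 0.37659 / 0.18860 = 1.99680
The risk among the exposed is 2.00 times that among the unexposed.

2.00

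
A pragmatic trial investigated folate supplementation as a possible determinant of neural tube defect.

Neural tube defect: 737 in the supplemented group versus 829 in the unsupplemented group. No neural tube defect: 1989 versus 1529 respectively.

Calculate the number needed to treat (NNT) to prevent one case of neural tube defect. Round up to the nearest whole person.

13

Risk in treated group = 737/2726 = 0.27036; risk in control = 829/2358 = 0.35157.
Absolute risk reduction = 0.35157 − 0.27036 = 0.08121
NNT = 1 / ARR = 1 / 0.08121 = 12.314 → round up → 13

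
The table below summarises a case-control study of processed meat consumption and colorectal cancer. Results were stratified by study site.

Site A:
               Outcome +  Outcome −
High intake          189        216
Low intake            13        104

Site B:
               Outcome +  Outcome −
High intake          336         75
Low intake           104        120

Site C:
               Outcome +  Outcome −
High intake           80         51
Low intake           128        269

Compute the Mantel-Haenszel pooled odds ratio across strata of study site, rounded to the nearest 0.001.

4.726

OR_MH = Σ(aᵢdᵢ/nᵢ) / Σ(bᵢcᵢ/nᵢ), where nᵢ is the stratum total.
Stratum 1 (Site A): n = 522; a·d/n = 189·104/522 = 37.6552; b·c/n = 216·13/522 = 5.3793
Stratum 2 (Site B): n = 635; a·d/n = 336·120/635 = 63.4961; b·c/n = 75·104/635 = 12.2835
Stratum 3 (Site C): n = 528; a·d/n = 80·269/528 = 40.7576; b·c/n = 51·128/528 = 12.3636
OR_MH = (37.6552 + 63.4961 + 40.7576) / (5.3793 + 12.2835 + 12.3636) = 141.9088 / 30.0264 = 4.72613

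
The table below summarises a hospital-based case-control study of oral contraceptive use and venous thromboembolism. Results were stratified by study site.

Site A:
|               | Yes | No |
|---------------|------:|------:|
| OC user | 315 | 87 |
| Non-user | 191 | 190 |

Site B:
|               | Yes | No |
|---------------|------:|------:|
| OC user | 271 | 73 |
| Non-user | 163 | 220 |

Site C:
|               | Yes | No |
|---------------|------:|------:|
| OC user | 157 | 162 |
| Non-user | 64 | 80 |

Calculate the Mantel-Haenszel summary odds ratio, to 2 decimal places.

OR_MH = Σ(aᵢdᵢ/nᵢ) / Σ(bᵢcᵢ/nᵢ), where nᵢ is the stratum total.
Stratum 1 (Site A): n = 783; a·d/n = 315·190/783 = 76.4368; b·c/n = 87·191/783 = 21.2222
Stratum 2 (Site B): n = 727; a·d/n = 271·220/727 = 82.0083; b·c/n = 73·163/727 = 16.3673
Stratum 3 (Site C): n = 463; a·d/n = 157·80/463 = 27.1274; b·c/n = 162·64/463 = 22.3931
OR_MH = (76.4368 + 82.0083 + 27.1274) / (21.2222 + 16.3673 + 22.3931) = 185.5725 / 59.9826 = 3.09377

3.09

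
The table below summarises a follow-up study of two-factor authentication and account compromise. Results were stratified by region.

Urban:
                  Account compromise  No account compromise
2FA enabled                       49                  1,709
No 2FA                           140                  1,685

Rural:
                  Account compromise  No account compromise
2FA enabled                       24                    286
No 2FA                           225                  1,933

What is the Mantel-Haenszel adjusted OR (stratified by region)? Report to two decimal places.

OR_MH = Σ(aᵢdᵢ/nᵢ) / Σ(bᵢcᵢ/nᵢ), where nᵢ is the stratum total.
Stratum 1 (Urban): n = 3583; a·d/n = 49·1685/3583 = 23.0435; b·c/n = 1709·140/3583 = 66.7764
Stratum 2 (Rural): n = 2468; a·d/n = 24·1933/2468 = 18.7974; b·c/n = 286·225/2468 = 26.0737
OR_MH = (23.0435 + 18.7974) / (66.7764 + 26.0737) = 41.8409 / 92.8502 = 0.45063

0.45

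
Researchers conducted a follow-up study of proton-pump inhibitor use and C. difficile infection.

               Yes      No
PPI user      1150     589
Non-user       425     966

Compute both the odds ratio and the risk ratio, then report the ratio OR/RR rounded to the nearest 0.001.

2.050

Cells: a = 1150, b = 589, c = 425, d = 966.
OR = (1150·966)/(589·425) = 1110900/250325 = 4.43783
Risk in exposed = 1150/1739 = 0.66130; risk in unexposed = 425/1391 = 0.30554; RR = 2.16439
OR/RR = 4.43783 / 2.16439 = 2.05038
The outcome is not rare, so the OR lies further from 1 than the RR.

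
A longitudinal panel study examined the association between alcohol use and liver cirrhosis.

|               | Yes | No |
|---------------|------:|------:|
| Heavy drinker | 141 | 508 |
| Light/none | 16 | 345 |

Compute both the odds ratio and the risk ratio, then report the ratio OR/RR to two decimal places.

1.22

Cells: a = 141, b = 508, c = 16, d = 345.
OR = (141·345)/(508·16) = 48645/8128 = 5.98487
Risk in exposed = 141/649 = 0.21726; risk in unexposed = 16/361 = 0.04432; RR = 4.90187
OR/RR = 5.98487 / 4.90187 = 1.22094
The outcome is not rare, so the OR lies further from 1 than the RR.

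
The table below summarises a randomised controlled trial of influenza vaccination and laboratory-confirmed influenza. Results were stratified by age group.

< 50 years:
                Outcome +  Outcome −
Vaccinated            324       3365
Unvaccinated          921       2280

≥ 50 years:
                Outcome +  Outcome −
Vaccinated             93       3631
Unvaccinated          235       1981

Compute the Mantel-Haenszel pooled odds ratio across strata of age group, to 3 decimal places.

OR_MH = Σ(aᵢdᵢ/nᵢ) / Σ(bᵢcᵢ/nᵢ), where nᵢ is the stratum total.
Stratum 1 (< 50 years): n = 6890; a·d/n = 324·2280/6890 = 107.2163; b·c/n = 3365·921/6890 = 449.8062
Stratum 2 (≥ 50 years): n = 5940; a·d/n = 93·1981/5940 = 31.0157; b·c/n = 3631·235/5940 = 143.6507
OR_MH = (107.2163 + 31.0157) / (449.8062 + 143.6507) = 138.2319 / 593.4569 = 0.23293

0.233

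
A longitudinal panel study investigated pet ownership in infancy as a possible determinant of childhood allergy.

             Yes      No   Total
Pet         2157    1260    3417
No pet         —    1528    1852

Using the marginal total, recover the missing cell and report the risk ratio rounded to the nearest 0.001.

The missing cell is in the unexposed row: 1852 − 1528 = 324.
So a = 2157, b = 1260, c = 324, d = 1528.
RR = [a/(a+b)] / [c/(c+d)] = (2157/3417) / (324/1852) = 0.63126/0.17495 = 3.60829

3.608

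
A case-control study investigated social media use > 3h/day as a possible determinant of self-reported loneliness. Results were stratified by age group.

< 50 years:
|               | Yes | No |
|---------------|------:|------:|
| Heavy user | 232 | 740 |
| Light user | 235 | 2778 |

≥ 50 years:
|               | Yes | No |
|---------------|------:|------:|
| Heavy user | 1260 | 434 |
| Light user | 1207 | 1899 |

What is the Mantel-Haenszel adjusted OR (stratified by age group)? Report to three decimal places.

OR_MH = Σ(aᵢdᵢ/nᵢ) / Σ(bᵢcᵢ/nᵢ), where nᵢ is the stratum total.
Stratum 1 (< 50 years): n = 3985; a·d/n = 232·2778/3985 = 161.7305; b·c/n = 740·235/3985 = 43.6386
Stratum 2 (≥ 50 years): n = 4800; a·d/n = 1260·1899/4800 = 498.4875; b·c/n = 434·1207/4800 = 109.1329
OR_MH = (161.7305 + 498.4875) / (43.6386 + 109.1329) = 660.2180 / 152.7716 = 4.32160

4.322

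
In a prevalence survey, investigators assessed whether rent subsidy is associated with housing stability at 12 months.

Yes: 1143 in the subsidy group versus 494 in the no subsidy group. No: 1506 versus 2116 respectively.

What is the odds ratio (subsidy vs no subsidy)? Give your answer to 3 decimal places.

From the description: a = 1143, b = 1506, c = 494, d = 2116.
OR = (a·d)/(b·c) = (1143 × 2116) / (1506 × 494) = 2418588 / 743964 = 3.25095
The odds of housing stability at 12 months are about 3.25 times as high in the subsidy group.

3.251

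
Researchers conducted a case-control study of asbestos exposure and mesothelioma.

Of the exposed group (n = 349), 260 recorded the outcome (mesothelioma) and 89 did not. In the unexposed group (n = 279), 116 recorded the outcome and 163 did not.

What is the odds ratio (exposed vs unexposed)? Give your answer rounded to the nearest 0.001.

4.105

From the description: a = 260, b = 89, c = 116, d = 163.
OR = (a·d)/(b·c) = (260 × 163) / (89 × 116) = 42380 / 10324 = 4.10500
The odds of mesothelioma are about 4.10 times as high in the exposed group.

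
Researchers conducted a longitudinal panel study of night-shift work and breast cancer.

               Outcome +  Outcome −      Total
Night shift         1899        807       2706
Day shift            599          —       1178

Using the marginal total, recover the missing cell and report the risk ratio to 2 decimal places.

The missing cell is in the unexposed row: 1178 − 599 = 579.
So a = 1899, b = 807, c = 599, d = 579.
RR = [a/(a+b)] / [c/(c+d)] = (1899/2706) / (599/1178) = 0.70177/0.50849 = 1.38012

1.38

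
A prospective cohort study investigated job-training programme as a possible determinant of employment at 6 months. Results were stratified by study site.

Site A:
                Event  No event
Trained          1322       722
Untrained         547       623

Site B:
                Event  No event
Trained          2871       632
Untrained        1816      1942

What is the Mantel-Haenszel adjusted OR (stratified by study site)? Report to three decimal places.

OR_MH = Σ(aᵢdᵢ/nᵢ) / Σ(bᵢcᵢ/nᵢ), where nᵢ is the stratum total.
Stratum 1 (Site A): n = 3214; a·d/n = 1322·623/3214 = 256.2558; b·c/n = 722·547/3214 = 122.8793
Stratum 2 (Site B): n = 7261; a·d/n = 2871·1942/7261 = 767.8670; b·c/n = 632·1816/7261 = 158.0653
OR_MH = (256.2558 + 767.8670) / (122.8793 + 158.0653) = 1024.1227 / 280.9446 = 3.64528

3.645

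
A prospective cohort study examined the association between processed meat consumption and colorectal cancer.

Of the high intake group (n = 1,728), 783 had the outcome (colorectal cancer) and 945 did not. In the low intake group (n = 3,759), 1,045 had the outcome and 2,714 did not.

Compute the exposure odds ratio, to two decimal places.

From the description: a = 783, b = 945, c = 1045, d = 2714.
OR = (a·d)/(b·c) = (783 × 2714) / (945 × 1045) = 2125062 / 987525 = 2.15191
The odds of colorectal cancer are about 2.15 times as high in the high intake group.

2.15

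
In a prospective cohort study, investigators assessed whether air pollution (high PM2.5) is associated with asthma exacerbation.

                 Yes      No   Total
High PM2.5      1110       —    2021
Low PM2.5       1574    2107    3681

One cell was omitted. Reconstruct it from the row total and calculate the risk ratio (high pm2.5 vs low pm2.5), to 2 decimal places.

The missing cell is in the exposed row: 2021 − 1110 = 911.
So a = 1110, b = 911, c = 1574, d = 2107.
RR = [a/(a+b)] / [c/(c+d)] = (1110/2021) / (1574/3681) = 0.54923/0.42760 = 1.28445

1.28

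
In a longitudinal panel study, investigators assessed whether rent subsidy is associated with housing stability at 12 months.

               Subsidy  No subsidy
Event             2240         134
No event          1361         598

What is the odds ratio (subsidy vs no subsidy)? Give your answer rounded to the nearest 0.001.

7.345

Reading the table with exposure as columns: a = 2240 (Subsidy, case), b = 1361 (Subsidy, non-case), c = 134 (No subsidy, case), d = 598.
OR = (a·d)/(b·c) = (2240 × 598) / (1361 × 134) = 1339520 / 182374 = 7.34491
The odds of housing stability at 12 months are about 7.34 times as high in the subsidy group.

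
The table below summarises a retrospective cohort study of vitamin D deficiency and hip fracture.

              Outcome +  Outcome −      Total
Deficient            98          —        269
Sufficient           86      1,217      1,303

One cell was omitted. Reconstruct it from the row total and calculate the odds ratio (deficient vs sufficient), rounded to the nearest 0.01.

8.11

The missing cell is in the exposed row: 269 − 98 = 171.
So a = 98, b = 171, c = 86, d = 1217.
OR = (a·d)/(b·c) = (98 × 1217) / (171 × 86) = 119266 / 14706 = 8.11002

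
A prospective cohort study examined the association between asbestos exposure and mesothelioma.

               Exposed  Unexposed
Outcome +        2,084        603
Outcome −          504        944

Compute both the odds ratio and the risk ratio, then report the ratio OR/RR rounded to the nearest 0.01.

3.13

Reading the table with exposure as columns: a = 2084 (Exposed, case), b = 504 (Exposed, non-case), c = 603 (Unexposed, case), d = 944.
OR = (2084·944)/(504·603) = 1967296/303912 = 6.47324
Risk in exposed = 2084/2588 = 0.80526; risk in unexposed = 603/1547 = 0.38979; RR = 2.06589
OR/RR = 6.47324 / 2.06589 = 3.13340
The outcome is not rare, so the OR lies further from 1 than the RR.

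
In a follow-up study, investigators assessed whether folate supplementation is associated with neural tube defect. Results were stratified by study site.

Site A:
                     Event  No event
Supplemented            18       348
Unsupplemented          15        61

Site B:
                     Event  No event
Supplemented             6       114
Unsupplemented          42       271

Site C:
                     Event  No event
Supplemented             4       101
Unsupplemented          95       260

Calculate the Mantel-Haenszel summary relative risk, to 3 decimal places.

RR_MH = Σ(aᵢ·n₀ᵢ/nᵢ) / Σ(cᵢ·n₁ᵢ/nᵢ), with n₁ᵢ = aᵢ+bᵢ (exposed), n₀ᵢ = cᵢ+dᵢ (unexposed), nᵢ = n₁ᵢ+n₀ᵢ.
Stratum 1 (Site A): n₁ = 366, n₀ = 76, n = 442; a·n₀/n = 18·76/442 = 3.0950; c·n₁/n = 15·366/442 = 12.4208
Stratum 2 (Site B): n₁ = 120, n₀ = 313, n = 433; a·n₀/n = 6·313/433 = 4.3372; c·n₁/n = 42·120/433 = 11.6397
Stratum 3 (Site C): n₁ = 105, n₀ = 355, n = 460; a·n₀/n = 4·355/460 = 3.0870; c·n₁/n = 95·105/460 = 21.6848
RR_MH = (3.0950 + 4.3372 + 3.0870) / (12.4208 + 11.6397 + 21.6848) = 10.5192 / 45.7453 = 0.22995

0.230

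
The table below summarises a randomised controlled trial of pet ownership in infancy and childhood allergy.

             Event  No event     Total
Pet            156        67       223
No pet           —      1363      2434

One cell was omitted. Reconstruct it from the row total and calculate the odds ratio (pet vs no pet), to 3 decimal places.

2.963

The missing cell is in the unexposed row: 2434 − 1363 = 1071.
So a = 156, b = 67, c = 1071, d = 1363.
OR = (a·d)/(b·c) = (156 × 1363) / (67 × 1071) = 212628 / 71757 = 2.96317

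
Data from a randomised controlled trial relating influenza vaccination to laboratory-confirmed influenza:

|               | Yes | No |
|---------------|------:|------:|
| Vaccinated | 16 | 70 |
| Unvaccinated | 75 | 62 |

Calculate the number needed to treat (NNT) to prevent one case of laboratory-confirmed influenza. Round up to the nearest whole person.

Risk in treated group = 16/86 = 0.18605; risk in control = 75/137 = 0.54745.
Absolute risk reduction = 0.54745 − 0.18605 = 0.36140
NNT = 1 / ARR = 1 / 0.36140 = 2.767 → round up → 3

3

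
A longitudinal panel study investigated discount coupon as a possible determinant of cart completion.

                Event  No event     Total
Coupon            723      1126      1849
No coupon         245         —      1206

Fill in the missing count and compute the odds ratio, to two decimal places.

The missing cell is in the unexposed row: 1206 − 245 = 961.
So a = 723, b = 1126, c = 245, d = 961.
OR = (a·d)/(b·c) = (723 × 961) / (1126 × 245) = 694803 / 275870 = 2.51859

2.52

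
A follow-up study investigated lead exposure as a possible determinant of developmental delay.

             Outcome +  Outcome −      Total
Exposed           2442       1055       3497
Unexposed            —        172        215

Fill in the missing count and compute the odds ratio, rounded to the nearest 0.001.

9.259

The missing cell is in the unexposed row: 215 − 172 = 43.
So a = 2442, b = 1055, c = 43, d = 172.
OR = (a·d)/(b·c) = (2442 × 172) / (1055 × 43) = 420024 / 45365 = 9.25877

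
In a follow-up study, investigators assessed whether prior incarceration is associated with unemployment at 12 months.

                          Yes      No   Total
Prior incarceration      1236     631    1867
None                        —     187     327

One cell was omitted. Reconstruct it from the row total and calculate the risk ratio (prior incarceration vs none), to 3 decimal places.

The missing cell is in the unexposed row: 327 − 187 = 140.
So a = 1236, b = 631, c = 140, d = 187.
RR = [a/(a+b)] / [c/(c+d)] = (1236/1867) / (140/327) = 0.66202/0.42813 = 1.54630

1.546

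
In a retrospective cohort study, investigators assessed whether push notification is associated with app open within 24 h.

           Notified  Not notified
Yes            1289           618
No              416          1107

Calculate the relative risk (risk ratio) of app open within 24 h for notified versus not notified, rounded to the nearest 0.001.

2.110

Reading the table with exposure as columns: a = 1289 (Notified, case), b = 416 (Notified, non-case), c = 618 (Not notified, case), d = 1107.
Risk in exposed = 1289/1705 = 0.75601; risk in unexposed = 618/1725 = 0.35826.
RR = 0.75601 / 0.35826 = 2.11023
The risk among the exposed is 2.11 times that among the unexposed.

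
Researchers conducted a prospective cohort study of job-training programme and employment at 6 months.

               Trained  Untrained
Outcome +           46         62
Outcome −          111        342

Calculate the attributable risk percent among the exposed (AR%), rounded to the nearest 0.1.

Reading the table with exposure as columns: a = 46 (Trained, case), b = 111 (Trained, non-case), c = 62 (Untrained, case), d = 342.
Risk in exposed = 46/157 = 0.29299; risk in unexposed = 62/404 = 0.15347.
RR = 0.29299/0.15347 = 1.90918
AR% = (RR − 1)/RR × 100 = (1.90918 − 1)/1.90918 × 100 = 47.6216%

47.6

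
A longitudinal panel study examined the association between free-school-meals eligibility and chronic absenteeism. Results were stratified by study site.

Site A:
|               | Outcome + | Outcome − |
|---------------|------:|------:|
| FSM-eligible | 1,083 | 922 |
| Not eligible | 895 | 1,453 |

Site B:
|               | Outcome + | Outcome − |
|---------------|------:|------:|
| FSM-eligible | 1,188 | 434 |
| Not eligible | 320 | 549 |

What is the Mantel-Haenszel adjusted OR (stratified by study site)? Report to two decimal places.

OR_MH = Σ(aᵢdᵢ/nᵢ) / Σ(bᵢcᵢ/nᵢ), where nᵢ is the stratum total.
Stratum 1 (Site A): n = 4353; a·d/n = 1083·1453/4353 = 361.4976; b·c/n = 922·895/4353 = 189.5681
Stratum 2 (Site B): n = 2491; a·d/n = 1188·549/2491 = 261.8274; b·c/n = 434·320/2491 = 55.7527
OR_MH = (361.4976 + 261.8274) / (189.5681 + 55.7527) = 623.3250 / 245.3208 = 2.54086

2.54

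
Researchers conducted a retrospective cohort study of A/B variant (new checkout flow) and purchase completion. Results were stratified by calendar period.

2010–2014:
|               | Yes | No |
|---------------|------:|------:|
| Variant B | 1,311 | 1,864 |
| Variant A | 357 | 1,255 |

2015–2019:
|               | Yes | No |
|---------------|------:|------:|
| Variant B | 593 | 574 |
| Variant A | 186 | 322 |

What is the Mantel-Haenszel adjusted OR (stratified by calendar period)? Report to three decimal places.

OR_MH = Σ(aᵢdᵢ/nᵢ) / Σ(bᵢcᵢ/nᵢ), where nᵢ is the stratum total.
Stratum 1 (2010–2014): n = 4787; a·d/n = 1311·1255/4787 = 343.7027; b·c/n = 1864·357/4787 = 139.0115
Stratum 2 (2015–2019): n = 1675; a·d/n = 593·322/1675 = 113.9976; b·c/n = 574·186/1675 = 63.7397
OR_MH = (343.7027 + 113.9976) / (139.0115 + 63.7397) = 457.7003 / 202.7512 = 2.25745

2.257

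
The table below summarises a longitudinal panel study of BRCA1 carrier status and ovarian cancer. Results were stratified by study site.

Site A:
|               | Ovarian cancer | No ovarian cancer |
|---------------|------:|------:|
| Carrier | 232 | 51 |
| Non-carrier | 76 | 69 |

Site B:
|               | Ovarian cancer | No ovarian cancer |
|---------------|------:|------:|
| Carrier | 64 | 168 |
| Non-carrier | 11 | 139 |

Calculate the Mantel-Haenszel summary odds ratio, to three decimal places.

4.368

OR_MH = Σ(aᵢdᵢ/nᵢ) / Σ(bᵢcᵢ/nᵢ), where nᵢ is the stratum total.
Stratum 1 (Site A): n = 428; a·d/n = 232·69/428 = 37.4019; b·c/n = 51·76/428 = 9.0561
Stratum 2 (Site B): n = 382; a·d/n = 64·139/382 = 23.2880; b·c/n = 168·11/382 = 4.8377
OR_MH = (37.4019 + 23.2880) / (9.0561 + 4.8377) = 60.6898 / 13.8938 = 4.36813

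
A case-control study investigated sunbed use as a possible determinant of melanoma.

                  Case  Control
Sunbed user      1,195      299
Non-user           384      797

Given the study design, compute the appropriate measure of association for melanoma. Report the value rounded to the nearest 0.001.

Cells: a = 1195, b = 299, c = 384, d = 797.
This is a case-control study: participants were sampled on outcome status, so risks in the source population cannot be estimated directly — relative risk is not valid here. The odds ratio is the appropriate measure.
OR = (a·d)/(b·c) = (1195 × 797) / (299 × 384) = 952415 / 114816 = 8.29514

8.295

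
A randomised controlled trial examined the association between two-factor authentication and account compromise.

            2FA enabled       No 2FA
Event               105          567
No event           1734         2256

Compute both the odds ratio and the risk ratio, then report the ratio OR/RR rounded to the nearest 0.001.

Reading the table with exposure as columns: a = 105 (2FA enabled, case), b = 1734 (2FA enabled, non-case), c = 567 (No 2FA, case), d = 2256.
OR = (105·2256)/(1734·567) = 236880/983178 = 0.24093
Risk in exposed = 105/1839 = 0.05710; risk in unexposed = 567/2823 = 0.20085; RR = 0.28427
OR/RR = 0.24093 / 0.28427 = 0.84754
The outcome is not rare, so the OR lies further from 1 than the RR.

0.848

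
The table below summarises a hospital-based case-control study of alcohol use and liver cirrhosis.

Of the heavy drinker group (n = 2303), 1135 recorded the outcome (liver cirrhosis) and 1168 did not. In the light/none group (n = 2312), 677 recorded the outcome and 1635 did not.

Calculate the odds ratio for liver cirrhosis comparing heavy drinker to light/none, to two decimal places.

From the description: a = 1135, b = 1168, c = 677, d = 1635.
OR = (a·d)/(b·c) = (1135 × 1635) / (1168 × 677) = 1855725 / 790736 = 2.34683
The odds of liver cirrhosis are about 2.35 times as high in the heavy drinker group.

2.35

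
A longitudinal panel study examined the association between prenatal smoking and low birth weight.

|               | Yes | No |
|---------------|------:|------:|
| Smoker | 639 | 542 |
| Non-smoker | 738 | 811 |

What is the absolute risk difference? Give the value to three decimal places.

Cells: a = 639, b = 542, c = 738, d = 811.
Risk in exposed = 639/1181 = 0.541067; risk in unexposed = 738/1549 = 0.476436.
Risk difference = 0.541067 − 0.476436 = 0.064630

0.065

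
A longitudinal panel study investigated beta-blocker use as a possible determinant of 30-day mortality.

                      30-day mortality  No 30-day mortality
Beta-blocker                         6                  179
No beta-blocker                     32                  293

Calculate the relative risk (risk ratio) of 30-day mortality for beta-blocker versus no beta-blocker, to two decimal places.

Cells: a = 6, b = 179, c = 32, d = 293.
Risk in exposed = 6/185 = 0.03243; risk in unexposed = 32/325 = 0.09846.
RR = 0.03243 / 0.09846 = 0.32939
The risk is 67% lower among the exposed than among the unexposed.

0.33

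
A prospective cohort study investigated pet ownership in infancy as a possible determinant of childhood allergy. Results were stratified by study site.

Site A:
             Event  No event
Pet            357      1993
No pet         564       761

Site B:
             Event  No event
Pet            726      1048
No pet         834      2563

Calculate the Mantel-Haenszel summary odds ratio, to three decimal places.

0.913

OR_MH = Σ(aᵢdᵢ/nᵢ) / Σ(bᵢcᵢ/nᵢ), where nᵢ is the stratum total.
Stratum 1 (Site A): n = 3675; a·d/n = 357·761/3675 = 73.9257; b·c/n = 1993·564/3675 = 305.8645
Stratum 2 (Site B): n = 5171; a·d/n = 726·2563/5171 = 359.8410; b·c/n = 1048·834/5171 = 169.0257
OR_MH = (73.9257 + 359.8410) / (305.8645 + 169.0257) = 433.7668 / 474.8902 = 0.91340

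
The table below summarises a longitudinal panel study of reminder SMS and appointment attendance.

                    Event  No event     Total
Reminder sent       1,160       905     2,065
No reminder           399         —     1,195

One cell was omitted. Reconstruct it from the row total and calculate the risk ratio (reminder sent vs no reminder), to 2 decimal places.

The missing cell is in the unexposed row: 1195 − 399 = 796.
So a = 1160, b = 905, c = 399, d = 796.
RR = [a/(a+b)] / [c/(c+d)] = (1160/2065) / (399/1195) = 0.56174/0.33389 = 1.68241

1.68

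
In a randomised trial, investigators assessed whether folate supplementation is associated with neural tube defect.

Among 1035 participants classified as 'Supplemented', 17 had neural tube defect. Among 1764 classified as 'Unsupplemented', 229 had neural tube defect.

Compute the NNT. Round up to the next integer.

9

Risk in treated group = 17/1035 = 0.01643; risk in control = 229/1764 = 0.12982.
Absolute risk reduction = 0.12982 − 0.01643 = 0.11339
NNT = 1 / ARR = 1 / 0.11339 = 8.819 → round up → 9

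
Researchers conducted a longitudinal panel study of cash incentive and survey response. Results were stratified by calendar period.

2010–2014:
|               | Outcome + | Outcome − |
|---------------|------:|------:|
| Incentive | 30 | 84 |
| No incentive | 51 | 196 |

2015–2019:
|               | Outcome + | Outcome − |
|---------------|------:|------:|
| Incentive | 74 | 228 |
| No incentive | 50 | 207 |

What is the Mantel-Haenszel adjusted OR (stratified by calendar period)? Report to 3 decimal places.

1.354

OR_MH = Σ(aᵢdᵢ/nᵢ) / Σ(bᵢcᵢ/nᵢ), where nᵢ is the stratum total.
Stratum 1 (2010–2014): n = 361; a·d/n = 30·196/361 = 16.2881; b·c/n = 84·51/361 = 11.8670
Stratum 2 (2015–2019): n = 559; a·d/n = 74·207/559 = 27.4025; b·c/n = 228·50/559 = 20.3936
OR_MH = (16.2881 + 27.4025) / (11.8670 + 20.3936) = 43.6906 / 32.2606 = 1.35430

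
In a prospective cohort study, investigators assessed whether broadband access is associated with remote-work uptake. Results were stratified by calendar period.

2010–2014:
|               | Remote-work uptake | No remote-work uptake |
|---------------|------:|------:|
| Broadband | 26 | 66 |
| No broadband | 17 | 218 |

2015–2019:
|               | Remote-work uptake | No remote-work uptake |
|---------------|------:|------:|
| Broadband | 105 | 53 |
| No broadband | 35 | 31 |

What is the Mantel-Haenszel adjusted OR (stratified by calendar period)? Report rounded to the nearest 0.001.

OR_MH = Σ(aᵢdᵢ/nᵢ) / Σ(bᵢcᵢ/nᵢ), where nᵢ is the stratum total.
Stratum 1 (2010–2014): n = 327; a·d/n = 26·218/327 = 17.3333; b·c/n = 66·17/327 = 3.4312
Stratum 2 (2015–2019): n = 224; a·d/n = 105·31/224 = 14.5312; b·c/n = 53·35/224 = 8.2812
OR_MH = (17.3333 + 14.5312) / (3.4312 + 8.2812) = 31.8646 / 11.7124 = 2.72058

2.721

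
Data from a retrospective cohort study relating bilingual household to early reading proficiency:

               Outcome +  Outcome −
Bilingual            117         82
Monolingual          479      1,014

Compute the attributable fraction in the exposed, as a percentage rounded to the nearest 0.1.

Cells: a = 117, b = 82, c = 479, d = 1014.
Risk in exposed = 117/199 = 0.58794; risk in unexposed = 479/1493 = 0.32083.
RR = 0.58794/0.32083 = 1.83256
AR% = (RR − 1)/RR × 100 = (1.83256 − 1)/1.83256 × 100 = 45.4314%

45.4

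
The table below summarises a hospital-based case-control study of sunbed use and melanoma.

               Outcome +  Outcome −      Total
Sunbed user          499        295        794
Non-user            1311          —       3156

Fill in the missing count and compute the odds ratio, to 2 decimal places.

2.38

The missing cell is in the unexposed row: 3156 − 1311 = 1845.
So a = 499, b = 295, c = 1311, d = 1845.
OR = (a·d)/(b·c) = (499 × 1845) / (295 × 1311) = 920655 / 386745 = 2.38052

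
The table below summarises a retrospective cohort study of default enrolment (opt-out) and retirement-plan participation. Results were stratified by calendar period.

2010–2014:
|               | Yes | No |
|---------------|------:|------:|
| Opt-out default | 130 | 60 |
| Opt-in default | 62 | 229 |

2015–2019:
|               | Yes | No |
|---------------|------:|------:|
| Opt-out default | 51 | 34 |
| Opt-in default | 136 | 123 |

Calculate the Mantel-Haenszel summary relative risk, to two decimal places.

2.01

RR_MH = Σ(aᵢ·n₀ᵢ/nᵢ) / Σ(cᵢ·n₁ᵢ/nᵢ), with n₁ᵢ = aᵢ+bᵢ (exposed), n₀ᵢ = cᵢ+dᵢ (unexposed), nᵢ = n₁ᵢ+n₀ᵢ.
Stratum 1 (2010–2014): n₁ = 190, n₀ = 291, n = 481; a·n₀/n = 130·291/481 = 78.6486; c·n₁/n = 62·190/481 = 24.4906
Stratum 2 (2015–2019): n₁ = 85, n₀ = 259, n = 344; a·n₀/n = 51·259/344 = 38.3983; c·n₁/n = 136·85/344 = 33.6047
RR_MH = (78.6486 + 38.3983) / (24.4906 + 33.6047) = 117.0469 / 58.0953 = 2.01474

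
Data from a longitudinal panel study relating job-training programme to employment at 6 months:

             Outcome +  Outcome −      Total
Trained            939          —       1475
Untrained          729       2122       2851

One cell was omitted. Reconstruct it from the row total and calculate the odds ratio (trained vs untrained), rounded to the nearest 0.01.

5.10

The missing cell is in the exposed row: 1475 − 939 = 536.
So a = 939, b = 536, c = 729, d = 2122.
OR = (a·d)/(b·c) = (939 × 2122) / (536 × 729) = 1992558 / 390744 = 5.09940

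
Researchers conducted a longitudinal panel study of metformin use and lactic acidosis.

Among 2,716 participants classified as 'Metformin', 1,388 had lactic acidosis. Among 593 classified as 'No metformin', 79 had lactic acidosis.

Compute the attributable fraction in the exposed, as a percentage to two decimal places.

From the description: a = 1388, b = 1328, c = 79, d = 514.
Risk in exposed = 1388/2716 = 0.51105; risk in unexposed = 79/593 = 0.13322.
RR = 0.51105/0.13322 = 3.83608
AR% = (RR − 1)/RR × 100 = (3.83608 − 1)/3.83608 × 100 = 73.9317%

73.93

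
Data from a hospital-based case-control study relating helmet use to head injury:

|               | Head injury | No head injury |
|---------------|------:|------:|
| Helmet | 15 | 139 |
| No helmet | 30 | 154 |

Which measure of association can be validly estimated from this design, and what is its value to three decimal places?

0.554

Cells: a = 15, b = 139, c = 30, d = 154.
This is a hospital-based case-control study: participants were sampled on outcome status, so risks in the source population cannot be estimated directly — relative risk is not valid here. The odds ratio is the appropriate measure.
OR = (a·d)/(b·c) = (15 × 154) / (139 × 30) = 2310 / 4170 = 0.55396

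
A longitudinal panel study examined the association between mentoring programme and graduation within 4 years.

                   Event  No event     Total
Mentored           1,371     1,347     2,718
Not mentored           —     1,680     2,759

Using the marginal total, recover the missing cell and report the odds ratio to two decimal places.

1.58

The missing cell is in the unexposed row: 2759 − 1680 = 1079.
So a = 1371, b = 1347, c = 1079, d = 1680.
OR = (a·d)/(b·c) = (1371 × 1680) / (1347 × 1079) = 2303280 / 1453413 = 1.58474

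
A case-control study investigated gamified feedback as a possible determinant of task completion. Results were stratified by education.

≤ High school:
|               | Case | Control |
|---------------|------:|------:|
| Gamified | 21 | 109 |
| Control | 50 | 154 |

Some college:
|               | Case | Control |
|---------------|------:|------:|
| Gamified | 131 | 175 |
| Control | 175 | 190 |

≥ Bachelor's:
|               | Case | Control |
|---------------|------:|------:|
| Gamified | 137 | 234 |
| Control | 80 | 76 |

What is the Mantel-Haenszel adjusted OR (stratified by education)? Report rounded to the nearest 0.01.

OR_MH = Σ(aᵢdᵢ/nᵢ) / Σ(bᵢcᵢ/nᵢ), where nᵢ is the stratum total.
Stratum 1 (≤ High school): n = 334; a·d/n = 21·154/334 = 9.6826; b·c/n = 109·50/334 = 16.3174
Stratum 2 (Some college): n = 671; a·d/n = 131·190/671 = 37.0939; b·c/n = 175·175/671 = 45.6408
Stratum 3 (≥ Bachelor's): n = 527; a·d/n = 137·76/527 = 19.7571; b·c/n = 234·80/527 = 35.5218
OR_MH = (9.6826 + 37.0939 + 19.7571) / (16.3174 + 45.6408 + 35.5218) = 66.5336 / 97.4800 = 0.68254

0.68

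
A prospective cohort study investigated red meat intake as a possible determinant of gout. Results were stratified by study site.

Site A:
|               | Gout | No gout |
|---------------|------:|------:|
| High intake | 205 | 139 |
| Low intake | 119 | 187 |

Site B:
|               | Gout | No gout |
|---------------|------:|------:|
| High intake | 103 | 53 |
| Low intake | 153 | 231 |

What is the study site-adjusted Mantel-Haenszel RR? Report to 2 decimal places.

RR_MH = Σ(aᵢ·n₀ᵢ/nᵢ) / Σ(cᵢ·n₁ᵢ/nᵢ), with n₁ᵢ = aᵢ+bᵢ (exposed), n₀ᵢ = cᵢ+dᵢ (unexposed), nᵢ = n₁ᵢ+n₀ᵢ.
Stratum 1 (Site A): n₁ = 344, n₀ = 306, n = 650; a·n₀/n = 205·306/650 = 96.5077; c·n₁/n = 119·344/650 = 62.9785
Stratum 2 (Site B): n₁ = 156, n₀ = 384, n = 540; a·n₀/n = 103·384/540 = 73.2444; c·n₁/n = 153·156/540 = 44.2000
RR_MH = (96.5077 + 73.2444) / (62.9785 + 44.2000) = 169.7521 / 107.1785 = 1.58383

1.58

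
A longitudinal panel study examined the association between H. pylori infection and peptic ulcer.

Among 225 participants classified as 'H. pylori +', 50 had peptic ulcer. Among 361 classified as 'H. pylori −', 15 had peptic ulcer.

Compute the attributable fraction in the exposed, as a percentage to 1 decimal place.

From the description: a = 50, b = 175, c = 15, d = 346.
Risk in exposed = 50/225 = 0.22222; risk in unexposed = 15/361 = 0.04155.
RR = 0.22222/0.04155 = 5.34815
AR% = (RR − 1)/RR × 100 = (5.34815 − 1)/5.34815 × 100 = 81.3019%

81.3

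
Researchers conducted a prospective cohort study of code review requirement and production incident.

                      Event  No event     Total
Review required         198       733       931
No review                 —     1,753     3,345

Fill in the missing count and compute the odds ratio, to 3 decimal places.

0.297

The missing cell is in the unexposed row: 3345 − 1753 = 1592.
So a = 198, b = 733, c = 1592, d = 1753.
OR = (a·d)/(b·c) = (198 × 1753) / (733 × 1592) = 347094 / 1166936 = 0.29744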